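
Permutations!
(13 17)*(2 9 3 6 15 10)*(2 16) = (2 9 3 6 15 10 16)(13 17) = [0, 1, 9, 6, 4, 5, 15, 7, 8, 3, 16, 11, 12, 17, 14, 10, 2, 13]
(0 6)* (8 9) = (0 6)(8 9) = [6, 1, 2, 3, 4, 5, 0, 7, 9, 8]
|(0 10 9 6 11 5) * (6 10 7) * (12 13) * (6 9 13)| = |(0 7 9 10 13 12 6 11 5)| = 9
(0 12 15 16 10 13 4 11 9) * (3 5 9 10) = (0 12 15 16 3 5 9)(4 11 10 13) = [12, 1, 2, 5, 11, 9, 6, 7, 8, 0, 13, 10, 15, 4, 14, 16, 3]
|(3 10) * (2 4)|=2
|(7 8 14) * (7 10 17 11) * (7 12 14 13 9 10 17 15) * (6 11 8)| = 11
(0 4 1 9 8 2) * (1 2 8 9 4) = (9)(0 1 4 2) = [1, 4, 0, 3, 2, 5, 6, 7, 8, 9]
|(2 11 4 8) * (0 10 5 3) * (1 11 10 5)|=6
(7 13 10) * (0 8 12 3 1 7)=(0 8 12 3 1 7 13 10)=[8, 7, 2, 1, 4, 5, 6, 13, 12, 9, 0, 11, 3, 10]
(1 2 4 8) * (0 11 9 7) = [11, 2, 4, 3, 8, 5, 6, 0, 1, 7, 10, 9] = (0 11 9 7)(1 2 4 8)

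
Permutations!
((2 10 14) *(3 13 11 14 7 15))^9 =(2 10 7 15 3 13 11 14) =[0, 1, 10, 13, 4, 5, 6, 15, 8, 9, 7, 14, 12, 11, 2, 3]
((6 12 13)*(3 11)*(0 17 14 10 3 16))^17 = (0 10 16 14 11 17 3)(6 13 12) = [10, 1, 2, 0, 4, 5, 13, 7, 8, 9, 16, 17, 6, 12, 11, 15, 14, 3]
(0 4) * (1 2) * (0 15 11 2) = (0 4 15 11 2 1) = [4, 0, 1, 3, 15, 5, 6, 7, 8, 9, 10, 2, 12, 13, 14, 11]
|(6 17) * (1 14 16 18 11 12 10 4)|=|(1 14 16 18 11 12 10 4)(6 17)|=8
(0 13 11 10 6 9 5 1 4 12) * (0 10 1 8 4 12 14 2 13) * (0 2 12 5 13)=(0 2)(1 5 8 4 14 12 10 6 9 13 11)=[2, 5, 0, 3, 14, 8, 9, 7, 4, 13, 6, 1, 10, 11, 12]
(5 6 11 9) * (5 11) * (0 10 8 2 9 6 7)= (0 10 8 2 9 11 6 5 7)= [10, 1, 9, 3, 4, 7, 5, 0, 2, 11, 8, 6]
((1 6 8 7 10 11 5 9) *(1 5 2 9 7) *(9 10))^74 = (1 8 6)(2 11 10)(5 9 7) = [0, 8, 11, 3, 4, 9, 1, 5, 6, 7, 2, 10]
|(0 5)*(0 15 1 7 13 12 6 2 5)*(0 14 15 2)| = 8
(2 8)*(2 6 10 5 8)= [0, 1, 2, 3, 4, 8, 10, 7, 6, 9, 5]= (5 8 6 10)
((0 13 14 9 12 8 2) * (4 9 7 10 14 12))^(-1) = (0 2 8 12 13)(4 9)(7 14 10) = [2, 1, 8, 3, 9, 5, 6, 14, 12, 4, 7, 11, 13, 0, 10]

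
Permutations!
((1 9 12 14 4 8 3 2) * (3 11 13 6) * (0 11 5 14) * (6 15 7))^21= [12, 2, 3, 6, 8, 14, 7, 15, 5, 1, 10, 0, 9, 11, 4, 13]= (0 12 9 1 2 3 6 7 15 13 11)(4 8 5 14)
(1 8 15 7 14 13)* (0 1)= (0 1 8 15 7 14 13)= [1, 8, 2, 3, 4, 5, 6, 14, 15, 9, 10, 11, 12, 0, 13, 7]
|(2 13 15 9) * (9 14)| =5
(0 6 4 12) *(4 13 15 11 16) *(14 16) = [6, 1, 2, 3, 12, 5, 13, 7, 8, 9, 10, 14, 0, 15, 16, 11, 4] = (0 6 13 15 11 14 16 4 12)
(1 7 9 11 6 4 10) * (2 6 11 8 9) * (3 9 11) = (1 7 2 6 4 10)(3 9 8 11) = [0, 7, 6, 9, 10, 5, 4, 2, 11, 8, 1, 3]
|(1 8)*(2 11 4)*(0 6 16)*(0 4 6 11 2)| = 10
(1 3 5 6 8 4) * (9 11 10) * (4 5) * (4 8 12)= (1 3 8 5 6 12 4)(9 11 10)= [0, 3, 2, 8, 1, 6, 12, 7, 5, 11, 9, 10, 4]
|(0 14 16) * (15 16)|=|(0 14 15 16)|=4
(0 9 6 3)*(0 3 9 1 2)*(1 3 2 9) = (0 3 2)(1 9 6) = [3, 9, 0, 2, 4, 5, 1, 7, 8, 6]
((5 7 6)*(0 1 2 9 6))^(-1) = (0 7 5 6 9 2 1) = [7, 0, 1, 3, 4, 6, 9, 5, 8, 2]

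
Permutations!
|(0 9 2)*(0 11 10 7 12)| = |(0 9 2 11 10 7 12)| = 7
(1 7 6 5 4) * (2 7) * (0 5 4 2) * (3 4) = (0 5 2 7 6 3 4 1) = [5, 0, 7, 4, 1, 2, 3, 6]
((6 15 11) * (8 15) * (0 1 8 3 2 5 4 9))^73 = (0 2 15 9 3 8 4 6 1 5 11) = [2, 5, 15, 8, 6, 11, 1, 7, 4, 3, 10, 0, 12, 13, 14, 9]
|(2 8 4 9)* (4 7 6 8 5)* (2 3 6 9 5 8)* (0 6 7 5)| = |(0 6 2 8 5 4)(3 7 9)| = 6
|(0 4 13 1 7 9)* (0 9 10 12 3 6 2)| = 10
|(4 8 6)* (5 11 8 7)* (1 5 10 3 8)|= 6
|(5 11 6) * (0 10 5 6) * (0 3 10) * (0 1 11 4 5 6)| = |(0 1 11 3 10 6)(4 5)| = 6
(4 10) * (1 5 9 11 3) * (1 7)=(1 5 9 11 3 7)(4 10)=[0, 5, 2, 7, 10, 9, 6, 1, 8, 11, 4, 3]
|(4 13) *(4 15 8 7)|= 5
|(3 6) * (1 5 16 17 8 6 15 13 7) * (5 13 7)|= 10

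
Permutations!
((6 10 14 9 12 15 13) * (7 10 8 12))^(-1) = (6 13 15 12 8)(7 9 14 10) = [0, 1, 2, 3, 4, 5, 13, 9, 6, 14, 7, 11, 8, 15, 10, 12]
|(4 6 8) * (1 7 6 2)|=|(1 7 6 8 4 2)|=6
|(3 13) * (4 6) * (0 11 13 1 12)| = 6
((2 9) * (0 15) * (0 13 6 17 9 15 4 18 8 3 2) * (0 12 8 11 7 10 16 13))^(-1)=(0 15 2 3 8 12 9 17 6 13 16 10 7 11 18 4)=[15, 1, 3, 8, 0, 5, 13, 11, 12, 17, 7, 18, 9, 16, 14, 2, 10, 6, 4]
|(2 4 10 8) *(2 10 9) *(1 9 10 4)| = |(1 9 2)(4 10 8)| = 3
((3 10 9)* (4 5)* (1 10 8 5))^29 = (1 10 9 3 8 5 4) = [0, 10, 2, 8, 1, 4, 6, 7, 5, 3, 9]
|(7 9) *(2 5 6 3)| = 4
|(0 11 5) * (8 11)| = |(0 8 11 5)| = 4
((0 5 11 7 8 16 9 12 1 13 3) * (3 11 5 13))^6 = (0 9 11 1 8)(3 16 13 12 7) = [9, 8, 2, 16, 4, 5, 6, 3, 0, 11, 10, 1, 7, 12, 14, 15, 13]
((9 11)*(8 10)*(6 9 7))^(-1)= [0, 1, 2, 3, 4, 5, 7, 11, 10, 6, 8, 9]= (6 7 11 9)(8 10)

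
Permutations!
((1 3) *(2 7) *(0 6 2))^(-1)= (0 7 2 6)(1 3)= [7, 3, 6, 1, 4, 5, 0, 2]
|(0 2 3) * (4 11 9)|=|(0 2 3)(4 11 9)|=3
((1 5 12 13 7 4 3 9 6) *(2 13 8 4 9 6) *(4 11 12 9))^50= [0, 7, 6, 2, 9, 4, 13, 5, 12, 3, 10, 8, 11, 1]= (1 7 5 4 9 3 2 6 13)(8 12 11)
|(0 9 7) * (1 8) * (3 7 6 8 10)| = |(0 9 6 8 1 10 3 7)| = 8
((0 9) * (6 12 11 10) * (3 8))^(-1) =(0 9)(3 8)(6 10 11 12) =[9, 1, 2, 8, 4, 5, 10, 7, 3, 0, 11, 12, 6]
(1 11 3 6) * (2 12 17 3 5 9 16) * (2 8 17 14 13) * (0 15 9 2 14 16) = [15, 11, 12, 6, 4, 2, 1, 7, 17, 0, 10, 5, 16, 14, 13, 9, 8, 3] = (0 15 9)(1 11 5 2 12 16 8 17 3 6)(13 14)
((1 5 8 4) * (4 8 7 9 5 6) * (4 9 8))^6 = (1 4 8 7 5 9 6) = [0, 4, 2, 3, 8, 9, 1, 5, 7, 6]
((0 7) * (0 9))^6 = (9) = [0, 1, 2, 3, 4, 5, 6, 7, 8, 9]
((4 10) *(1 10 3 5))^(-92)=(1 3 10 5 4)=[0, 3, 2, 10, 1, 4, 6, 7, 8, 9, 5]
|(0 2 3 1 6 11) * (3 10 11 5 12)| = |(0 2 10 11)(1 6 5 12 3)| = 20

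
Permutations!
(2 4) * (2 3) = (2 4 3) = [0, 1, 4, 2, 3]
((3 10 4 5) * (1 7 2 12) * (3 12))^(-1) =[0, 12, 7, 2, 10, 4, 6, 1, 8, 9, 3, 11, 5] =(1 12 5 4 10 3 2 7)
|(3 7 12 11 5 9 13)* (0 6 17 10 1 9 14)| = |(0 6 17 10 1 9 13 3 7 12 11 5 14)| = 13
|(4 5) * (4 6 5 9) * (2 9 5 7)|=|(2 9 4 5 6 7)|=6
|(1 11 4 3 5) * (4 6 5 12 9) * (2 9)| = 20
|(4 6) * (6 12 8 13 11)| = |(4 12 8 13 11 6)| = 6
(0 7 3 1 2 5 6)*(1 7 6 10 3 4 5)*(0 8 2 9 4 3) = [6, 9, 1, 7, 5, 10, 8, 3, 2, 4, 0] = (0 6 8 2 1 9 4 5 10)(3 7)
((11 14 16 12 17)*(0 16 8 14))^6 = (0 16 12 17 11) = [16, 1, 2, 3, 4, 5, 6, 7, 8, 9, 10, 0, 17, 13, 14, 15, 12, 11]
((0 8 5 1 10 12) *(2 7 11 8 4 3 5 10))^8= (0 8 2 3 12 11 1 4 10 7 5)= [8, 4, 3, 12, 10, 0, 6, 5, 2, 9, 7, 1, 11]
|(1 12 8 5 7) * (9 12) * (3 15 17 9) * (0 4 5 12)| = |(0 4 5 7 1 3 15 17 9)(8 12)| = 18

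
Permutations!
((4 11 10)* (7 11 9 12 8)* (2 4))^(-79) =[0, 1, 4, 3, 9, 5, 6, 11, 7, 12, 2, 10, 8] =(2 4 9 12 8 7 11 10)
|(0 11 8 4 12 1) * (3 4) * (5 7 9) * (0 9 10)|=11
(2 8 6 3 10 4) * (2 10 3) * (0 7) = (0 7)(2 8 6)(4 10) = [7, 1, 8, 3, 10, 5, 2, 0, 6, 9, 4]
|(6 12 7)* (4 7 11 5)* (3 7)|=|(3 7 6 12 11 5 4)|=7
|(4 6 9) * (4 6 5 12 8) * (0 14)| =4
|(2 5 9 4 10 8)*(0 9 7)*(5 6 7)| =|(0 9 4 10 8 2 6 7)| =8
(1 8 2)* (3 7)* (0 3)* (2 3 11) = [11, 8, 1, 7, 4, 5, 6, 0, 3, 9, 10, 2] = (0 11 2 1 8 3 7)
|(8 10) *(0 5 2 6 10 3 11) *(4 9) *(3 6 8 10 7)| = |(0 5 2 8 6 7 3 11)(4 9)| = 8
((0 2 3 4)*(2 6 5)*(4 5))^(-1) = (0 4 6)(2 5 3) = [4, 1, 5, 2, 6, 3, 0]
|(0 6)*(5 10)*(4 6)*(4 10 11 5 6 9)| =6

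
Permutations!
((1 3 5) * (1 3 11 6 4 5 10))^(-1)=(1 10 3 5 4 6 11)=[0, 10, 2, 5, 6, 4, 11, 7, 8, 9, 3, 1]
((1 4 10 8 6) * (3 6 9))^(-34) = (1 4 10 8 9 3 6) = [0, 4, 2, 6, 10, 5, 1, 7, 9, 3, 8]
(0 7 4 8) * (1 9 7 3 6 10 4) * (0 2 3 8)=(0 8 2 3 6 10 4)(1 9 7)=[8, 9, 3, 6, 0, 5, 10, 1, 2, 7, 4]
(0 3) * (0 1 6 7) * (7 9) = (0 3 1 6 9 7) = [3, 6, 2, 1, 4, 5, 9, 0, 8, 7]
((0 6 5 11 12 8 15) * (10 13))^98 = (15) = [0, 1, 2, 3, 4, 5, 6, 7, 8, 9, 10, 11, 12, 13, 14, 15]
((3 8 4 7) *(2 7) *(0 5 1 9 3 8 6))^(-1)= (0 6 3 9 1 5)(2 4 8 7)= [6, 5, 4, 9, 8, 0, 3, 2, 7, 1]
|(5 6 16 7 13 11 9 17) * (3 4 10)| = 24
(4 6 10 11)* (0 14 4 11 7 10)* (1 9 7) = [14, 9, 2, 3, 6, 5, 0, 10, 8, 7, 1, 11, 12, 13, 4] = (0 14 4 6)(1 9 7 10)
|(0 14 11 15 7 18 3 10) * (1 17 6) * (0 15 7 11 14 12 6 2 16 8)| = |(0 12 6 1 17 2 16 8)(3 10 15 11 7 18)| = 24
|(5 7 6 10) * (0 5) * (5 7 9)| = 4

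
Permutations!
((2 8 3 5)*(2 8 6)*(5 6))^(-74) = (2 5 8 3 6) = [0, 1, 5, 6, 4, 8, 2, 7, 3]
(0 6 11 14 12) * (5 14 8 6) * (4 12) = (0 5 14 4 12)(6 11 8) = [5, 1, 2, 3, 12, 14, 11, 7, 6, 9, 10, 8, 0, 13, 4]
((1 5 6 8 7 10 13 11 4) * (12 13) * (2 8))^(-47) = [0, 13, 1, 3, 12, 11, 4, 6, 5, 9, 2, 10, 8, 7] = (1 13 7 6 4 12 8 5 11 10 2)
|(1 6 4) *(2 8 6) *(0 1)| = |(0 1 2 8 6 4)| = 6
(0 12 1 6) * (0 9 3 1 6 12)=(1 12 6 9 3)=[0, 12, 2, 1, 4, 5, 9, 7, 8, 3, 10, 11, 6]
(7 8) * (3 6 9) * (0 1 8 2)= (0 1 8 7 2)(3 6 9)= [1, 8, 0, 6, 4, 5, 9, 2, 7, 3]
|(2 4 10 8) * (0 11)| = |(0 11)(2 4 10 8)| = 4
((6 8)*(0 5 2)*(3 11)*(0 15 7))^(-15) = (15)(3 11)(6 8) = [0, 1, 2, 11, 4, 5, 8, 7, 6, 9, 10, 3, 12, 13, 14, 15]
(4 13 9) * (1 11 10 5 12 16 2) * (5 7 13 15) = (1 11 10 7 13 9 4 15 5 12 16 2) = [0, 11, 1, 3, 15, 12, 6, 13, 8, 4, 7, 10, 16, 9, 14, 5, 2]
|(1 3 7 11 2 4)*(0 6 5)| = |(0 6 5)(1 3 7 11 2 4)| = 6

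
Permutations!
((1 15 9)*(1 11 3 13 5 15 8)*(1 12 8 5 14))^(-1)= (1 14 13 3 11 9 15 5)(8 12)= [0, 14, 2, 11, 4, 1, 6, 7, 12, 15, 10, 9, 8, 3, 13, 5]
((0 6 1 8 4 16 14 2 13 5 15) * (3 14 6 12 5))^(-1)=(0 15 5 12)(1 6 16 4 8)(2 14 3 13)=[15, 6, 14, 13, 8, 12, 16, 7, 1, 9, 10, 11, 0, 2, 3, 5, 4]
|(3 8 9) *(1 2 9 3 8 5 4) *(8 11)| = |(1 2 9 11 8 3 5 4)| = 8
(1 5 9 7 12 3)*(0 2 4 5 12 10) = [2, 12, 4, 1, 5, 9, 6, 10, 8, 7, 0, 11, 3] = (0 2 4 5 9 7 10)(1 12 3)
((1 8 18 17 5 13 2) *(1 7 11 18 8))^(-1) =(2 13 5 17 18 11 7) =[0, 1, 13, 3, 4, 17, 6, 2, 8, 9, 10, 7, 12, 5, 14, 15, 16, 18, 11]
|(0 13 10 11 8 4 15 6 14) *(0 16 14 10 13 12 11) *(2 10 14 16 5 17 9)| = |(0 12 11 8 4 15 6 14 5 17 9 2 10)| = 13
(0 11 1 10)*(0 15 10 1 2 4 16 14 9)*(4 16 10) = (0 11 2 16 14 9)(4 10 15) = [11, 1, 16, 3, 10, 5, 6, 7, 8, 0, 15, 2, 12, 13, 9, 4, 14]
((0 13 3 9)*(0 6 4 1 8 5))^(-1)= (0 5 8 1 4 6 9 3 13)= [5, 4, 2, 13, 6, 8, 9, 7, 1, 3, 10, 11, 12, 0]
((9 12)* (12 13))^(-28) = [0, 1, 2, 3, 4, 5, 6, 7, 8, 12, 10, 11, 13, 9] = (9 12 13)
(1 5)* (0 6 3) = [6, 5, 2, 0, 4, 1, 3] = (0 6 3)(1 5)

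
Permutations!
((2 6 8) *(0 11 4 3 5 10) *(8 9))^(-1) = (0 10 5 3 4 11)(2 8 9 6) = [10, 1, 8, 4, 11, 3, 2, 7, 9, 6, 5, 0]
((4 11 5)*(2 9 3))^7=[0, 1, 9, 2, 11, 4, 6, 7, 8, 3, 10, 5]=(2 9 3)(4 11 5)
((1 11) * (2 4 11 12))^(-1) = (1 11 4 2 12) = [0, 11, 12, 3, 2, 5, 6, 7, 8, 9, 10, 4, 1]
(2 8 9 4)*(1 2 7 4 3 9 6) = [0, 2, 8, 9, 7, 5, 1, 4, 6, 3] = (1 2 8 6)(3 9)(4 7)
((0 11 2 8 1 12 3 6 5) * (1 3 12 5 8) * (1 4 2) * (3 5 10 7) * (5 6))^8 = (12)(0 11 1 10 7 3 5) = [11, 10, 2, 5, 4, 0, 6, 3, 8, 9, 7, 1, 12]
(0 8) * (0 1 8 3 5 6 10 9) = (0 3 5 6 10 9)(1 8) = [3, 8, 2, 5, 4, 6, 10, 7, 1, 0, 9]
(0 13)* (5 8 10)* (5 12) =(0 13)(5 8 10 12) =[13, 1, 2, 3, 4, 8, 6, 7, 10, 9, 12, 11, 5, 0]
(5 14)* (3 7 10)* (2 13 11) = (2 13 11)(3 7 10)(5 14) = [0, 1, 13, 7, 4, 14, 6, 10, 8, 9, 3, 2, 12, 11, 5]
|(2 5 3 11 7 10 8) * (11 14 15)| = 9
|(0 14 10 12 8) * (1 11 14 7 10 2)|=20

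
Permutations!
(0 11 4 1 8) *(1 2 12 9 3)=(0 11 4 2 12 9 3 1 8)=[11, 8, 12, 1, 2, 5, 6, 7, 0, 3, 10, 4, 9]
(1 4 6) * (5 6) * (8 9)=(1 4 5 6)(8 9)=[0, 4, 2, 3, 5, 6, 1, 7, 9, 8]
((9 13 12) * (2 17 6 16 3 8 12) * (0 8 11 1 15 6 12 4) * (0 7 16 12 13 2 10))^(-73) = [1, 13, 7, 2, 6, 5, 0, 12, 15, 4, 11, 17, 8, 3, 14, 10, 9, 16] = (0 1 13 3 2 7 12 8 15 10 11 17 16 9 4 6)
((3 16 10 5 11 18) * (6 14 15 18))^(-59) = (3 11 18 5 15 10 14 16 6) = [0, 1, 2, 11, 4, 15, 3, 7, 8, 9, 14, 18, 12, 13, 16, 10, 6, 17, 5]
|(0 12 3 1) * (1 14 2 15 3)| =12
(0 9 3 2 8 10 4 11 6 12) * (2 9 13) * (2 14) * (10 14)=(0 13 10 4 11 6 12)(2 8 14)(3 9)=[13, 1, 8, 9, 11, 5, 12, 7, 14, 3, 4, 6, 0, 10, 2]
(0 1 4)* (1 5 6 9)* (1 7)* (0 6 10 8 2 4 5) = (1 5 10 8 2 4 6 9 7) = [0, 5, 4, 3, 6, 10, 9, 1, 2, 7, 8]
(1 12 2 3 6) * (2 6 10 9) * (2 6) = (1 12 2 3 10 9 6) = [0, 12, 3, 10, 4, 5, 1, 7, 8, 6, 9, 11, 2]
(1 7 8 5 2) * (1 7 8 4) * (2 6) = [0, 8, 7, 3, 1, 6, 2, 4, 5] = (1 8 5 6 2 7 4)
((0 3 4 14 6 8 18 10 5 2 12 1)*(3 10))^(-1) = (0 1 12 2 5 10)(3 18 8 6 14 4) = [1, 12, 5, 18, 3, 10, 14, 7, 6, 9, 0, 11, 2, 13, 4, 15, 16, 17, 8]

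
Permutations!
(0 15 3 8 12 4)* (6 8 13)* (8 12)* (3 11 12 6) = (0 15 11 12 4)(3 13) = [15, 1, 2, 13, 0, 5, 6, 7, 8, 9, 10, 12, 4, 3, 14, 11]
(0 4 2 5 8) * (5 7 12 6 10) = (0 4 2 7 12 6 10 5 8) = [4, 1, 7, 3, 2, 8, 10, 12, 0, 9, 5, 11, 6]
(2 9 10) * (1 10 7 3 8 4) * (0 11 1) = (0 11 1 10 2 9 7 3 8 4) = [11, 10, 9, 8, 0, 5, 6, 3, 4, 7, 2, 1]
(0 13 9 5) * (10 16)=(0 13 9 5)(10 16)=[13, 1, 2, 3, 4, 0, 6, 7, 8, 5, 16, 11, 12, 9, 14, 15, 10]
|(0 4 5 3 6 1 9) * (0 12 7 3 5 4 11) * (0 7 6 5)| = 20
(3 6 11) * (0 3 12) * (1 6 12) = (0 3 12)(1 6 11) = [3, 6, 2, 12, 4, 5, 11, 7, 8, 9, 10, 1, 0]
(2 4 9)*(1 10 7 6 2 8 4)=(1 10 7 6 2)(4 9 8)=[0, 10, 1, 3, 9, 5, 2, 6, 4, 8, 7]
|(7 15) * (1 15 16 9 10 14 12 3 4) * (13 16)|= 11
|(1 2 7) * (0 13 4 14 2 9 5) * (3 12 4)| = 11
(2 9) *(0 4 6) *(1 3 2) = [4, 3, 9, 2, 6, 5, 0, 7, 8, 1] = (0 4 6)(1 3 2 9)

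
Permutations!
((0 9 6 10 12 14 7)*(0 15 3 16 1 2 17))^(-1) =(0 17 2 1 16 3 15 7 14 12 10 6 9) =[17, 16, 1, 15, 4, 5, 9, 14, 8, 0, 6, 11, 10, 13, 12, 7, 3, 2]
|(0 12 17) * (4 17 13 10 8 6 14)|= |(0 12 13 10 8 6 14 4 17)|= 9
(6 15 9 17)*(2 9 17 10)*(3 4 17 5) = [0, 1, 9, 4, 17, 3, 15, 7, 8, 10, 2, 11, 12, 13, 14, 5, 16, 6] = (2 9 10)(3 4 17 6 15 5)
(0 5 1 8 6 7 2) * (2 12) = (0 5 1 8 6 7 12 2) = [5, 8, 0, 3, 4, 1, 7, 12, 6, 9, 10, 11, 2]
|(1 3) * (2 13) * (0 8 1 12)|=|(0 8 1 3 12)(2 13)|=10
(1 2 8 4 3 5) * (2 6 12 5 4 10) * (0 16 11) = (0 16 11)(1 6 12 5)(2 8 10)(3 4) = [16, 6, 8, 4, 3, 1, 12, 7, 10, 9, 2, 0, 5, 13, 14, 15, 11]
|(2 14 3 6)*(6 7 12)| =6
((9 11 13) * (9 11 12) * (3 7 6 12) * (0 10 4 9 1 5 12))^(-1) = (0 6 7 3 9 4 10)(1 12 5)(11 13) = [6, 12, 2, 9, 10, 1, 7, 3, 8, 4, 0, 13, 5, 11]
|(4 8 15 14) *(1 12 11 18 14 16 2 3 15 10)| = 8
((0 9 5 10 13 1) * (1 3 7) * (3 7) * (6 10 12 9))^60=(13)=[0, 1, 2, 3, 4, 5, 6, 7, 8, 9, 10, 11, 12, 13]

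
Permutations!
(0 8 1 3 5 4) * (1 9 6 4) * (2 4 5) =(0 8 9 6 5 1 3 2 4) =[8, 3, 4, 2, 0, 1, 5, 7, 9, 6]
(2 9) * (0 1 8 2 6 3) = (0 1 8 2 9 6 3) = [1, 8, 9, 0, 4, 5, 3, 7, 2, 6]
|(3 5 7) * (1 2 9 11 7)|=|(1 2 9 11 7 3 5)|=7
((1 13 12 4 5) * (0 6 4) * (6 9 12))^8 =(0 12 9)(1 4 13 5 6) =[12, 4, 2, 3, 13, 6, 1, 7, 8, 0, 10, 11, 9, 5]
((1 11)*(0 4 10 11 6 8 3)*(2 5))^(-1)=(0 3 8 6 1 11 10 4)(2 5)=[3, 11, 5, 8, 0, 2, 1, 7, 6, 9, 4, 10]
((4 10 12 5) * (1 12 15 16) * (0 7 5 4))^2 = (0 5 7)(1 4 15)(10 16 12) = [5, 4, 2, 3, 15, 7, 6, 0, 8, 9, 16, 11, 10, 13, 14, 1, 12]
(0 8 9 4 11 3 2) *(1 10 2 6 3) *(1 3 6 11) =(0 8 9 4 1 10 2)(3 11) =[8, 10, 0, 11, 1, 5, 6, 7, 9, 4, 2, 3]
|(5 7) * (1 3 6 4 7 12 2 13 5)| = |(1 3 6 4 7)(2 13 5 12)| = 20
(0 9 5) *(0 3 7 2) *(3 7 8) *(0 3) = (0 9 5 7 2 3 8) = [9, 1, 3, 8, 4, 7, 6, 2, 0, 5]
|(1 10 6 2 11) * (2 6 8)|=|(1 10 8 2 11)|=5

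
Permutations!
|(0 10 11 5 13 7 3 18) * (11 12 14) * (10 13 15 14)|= 20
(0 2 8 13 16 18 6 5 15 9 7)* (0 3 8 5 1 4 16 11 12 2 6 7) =(0 6 1 4 16 18 7 3 8 13 11 12 2 5 15 9) =[6, 4, 5, 8, 16, 15, 1, 3, 13, 0, 10, 12, 2, 11, 14, 9, 18, 17, 7]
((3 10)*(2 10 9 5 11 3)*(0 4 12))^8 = (0 12 4) = [12, 1, 2, 3, 0, 5, 6, 7, 8, 9, 10, 11, 4]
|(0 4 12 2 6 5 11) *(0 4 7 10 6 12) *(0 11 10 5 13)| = 6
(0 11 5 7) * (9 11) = (0 9 11 5 7) = [9, 1, 2, 3, 4, 7, 6, 0, 8, 11, 10, 5]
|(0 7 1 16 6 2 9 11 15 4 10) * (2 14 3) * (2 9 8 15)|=14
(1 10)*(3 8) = [0, 10, 2, 8, 4, 5, 6, 7, 3, 9, 1] = (1 10)(3 8)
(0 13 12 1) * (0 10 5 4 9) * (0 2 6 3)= (0 13 12 1 10 5 4 9 2 6 3)= [13, 10, 6, 0, 9, 4, 3, 7, 8, 2, 5, 11, 1, 12]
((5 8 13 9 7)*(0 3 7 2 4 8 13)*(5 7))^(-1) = (0 8 4 2 9 13 5 3) = [8, 1, 9, 0, 2, 3, 6, 7, 4, 13, 10, 11, 12, 5]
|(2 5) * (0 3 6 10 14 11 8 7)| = |(0 3 6 10 14 11 8 7)(2 5)| = 8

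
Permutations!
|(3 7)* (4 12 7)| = |(3 4 12 7)| = 4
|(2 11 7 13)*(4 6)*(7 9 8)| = |(2 11 9 8 7 13)(4 6)| = 6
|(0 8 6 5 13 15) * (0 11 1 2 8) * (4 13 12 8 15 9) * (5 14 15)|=9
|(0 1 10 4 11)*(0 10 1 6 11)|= |(0 6 11 10 4)|= 5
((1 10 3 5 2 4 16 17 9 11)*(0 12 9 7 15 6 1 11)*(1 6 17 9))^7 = (0 4 3 12 16 5 1 9 2 10)(7 15 17) = [4, 9, 10, 12, 3, 1, 6, 15, 8, 2, 0, 11, 16, 13, 14, 17, 5, 7]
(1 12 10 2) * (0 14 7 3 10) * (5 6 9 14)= (0 5 6 9 14 7 3 10 2 1 12)= [5, 12, 1, 10, 4, 6, 9, 3, 8, 14, 2, 11, 0, 13, 7]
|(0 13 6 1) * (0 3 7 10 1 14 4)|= 20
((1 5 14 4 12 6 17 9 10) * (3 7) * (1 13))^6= (1 17 14 10 12)(4 13 6 5 9)= [0, 17, 2, 3, 13, 9, 5, 7, 8, 4, 12, 11, 1, 6, 10, 15, 16, 14]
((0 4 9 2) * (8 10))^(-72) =(10) =[0, 1, 2, 3, 4, 5, 6, 7, 8, 9, 10]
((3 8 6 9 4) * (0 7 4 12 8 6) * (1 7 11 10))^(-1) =(0 8 12 9 6 3 4 7 1 10 11) =[8, 10, 2, 4, 7, 5, 3, 1, 12, 6, 11, 0, 9]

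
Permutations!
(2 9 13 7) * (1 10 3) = (1 10 3)(2 9 13 7) = [0, 10, 9, 1, 4, 5, 6, 2, 8, 13, 3, 11, 12, 7]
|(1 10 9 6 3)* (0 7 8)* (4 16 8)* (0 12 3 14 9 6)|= 12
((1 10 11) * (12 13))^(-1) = (1 11 10)(12 13) = [0, 11, 2, 3, 4, 5, 6, 7, 8, 9, 1, 10, 13, 12]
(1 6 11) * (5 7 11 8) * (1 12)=(1 6 8 5 7 11 12)=[0, 6, 2, 3, 4, 7, 8, 11, 5, 9, 10, 12, 1]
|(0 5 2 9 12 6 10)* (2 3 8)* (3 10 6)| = 15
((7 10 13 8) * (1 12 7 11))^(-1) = (1 11 8 13 10 7 12) = [0, 11, 2, 3, 4, 5, 6, 12, 13, 9, 7, 8, 1, 10]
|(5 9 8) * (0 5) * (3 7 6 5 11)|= 8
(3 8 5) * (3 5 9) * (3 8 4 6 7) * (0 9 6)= (0 9 8 6 7 3 4)= [9, 1, 2, 4, 0, 5, 7, 3, 6, 8]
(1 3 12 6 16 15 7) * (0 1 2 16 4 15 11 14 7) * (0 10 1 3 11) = (0 3 12 6 4 15 10 1 11 14 7 2 16) = [3, 11, 16, 12, 15, 5, 4, 2, 8, 9, 1, 14, 6, 13, 7, 10, 0]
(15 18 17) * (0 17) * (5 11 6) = (0 17 15 18)(5 11 6) = [17, 1, 2, 3, 4, 11, 5, 7, 8, 9, 10, 6, 12, 13, 14, 18, 16, 15, 0]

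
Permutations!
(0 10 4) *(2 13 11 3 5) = (0 10 4)(2 13 11 3 5) = [10, 1, 13, 5, 0, 2, 6, 7, 8, 9, 4, 3, 12, 11]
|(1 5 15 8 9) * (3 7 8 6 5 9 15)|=6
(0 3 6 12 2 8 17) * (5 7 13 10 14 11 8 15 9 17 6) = (0 3 5 7 13 10 14 11 8 6 12 2 15 9 17) = [3, 1, 15, 5, 4, 7, 12, 13, 6, 17, 14, 8, 2, 10, 11, 9, 16, 0]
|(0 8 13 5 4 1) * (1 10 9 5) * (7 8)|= |(0 7 8 13 1)(4 10 9 5)|= 20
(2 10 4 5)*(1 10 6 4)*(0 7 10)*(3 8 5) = (0 7 10 1)(2 6 4 3 8 5) = [7, 0, 6, 8, 3, 2, 4, 10, 5, 9, 1]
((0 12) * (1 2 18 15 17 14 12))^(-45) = (0 18 14 1 15 12 2 17) = [18, 15, 17, 3, 4, 5, 6, 7, 8, 9, 10, 11, 2, 13, 1, 12, 16, 0, 14]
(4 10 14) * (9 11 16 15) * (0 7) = (0 7)(4 10 14)(9 11 16 15) = [7, 1, 2, 3, 10, 5, 6, 0, 8, 11, 14, 16, 12, 13, 4, 9, 15]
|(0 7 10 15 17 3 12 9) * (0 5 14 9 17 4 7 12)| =12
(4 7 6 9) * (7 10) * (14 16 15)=(4 10 7 6 9)(14 16 15)=[0, 1, 2, 3, 10, 5, 9, 6, 8, 4, 7, 11, 12, 13, 16, 14, 15]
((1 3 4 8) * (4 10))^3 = [0, 4, 2, 8, 3, 5, 6, 7, 10, 9, 1] = (1 4 3 8 10)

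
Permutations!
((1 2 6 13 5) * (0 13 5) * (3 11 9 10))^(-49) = (0 13)(1 5 6 2)(3 10 9 11) = [13, 5, 1, 10, 4, 6, 2, 7, 8, 11, 9, 3, 12, 0]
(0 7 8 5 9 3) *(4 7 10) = (0 10 4 7 8 5 9 3) = [10, 1, 2, 0, 7, 9, 6, 8, 5, 3, 4]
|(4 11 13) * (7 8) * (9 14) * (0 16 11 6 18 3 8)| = 10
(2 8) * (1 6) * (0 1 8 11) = (0 1 6 8 2 11) = [1, 6, 11, 3, 4, 5, 8, 7, 2, 9, 10, 0]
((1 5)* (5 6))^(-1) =(1 5 6) =[0, 5, 2, 3, 4, 6, 1]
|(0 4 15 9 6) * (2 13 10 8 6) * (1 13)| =|(0 4 15 9 2 1 13 10 8 6)| =10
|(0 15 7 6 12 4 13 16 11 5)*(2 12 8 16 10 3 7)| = 14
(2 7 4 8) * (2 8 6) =(8)(2 7 4 6) =[0, 1, 7, 3, 6, 5, 2, 4, 8]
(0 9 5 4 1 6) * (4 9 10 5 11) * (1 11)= (0 10 5 9 1 6)(4 11)= [10, 6, 2, 3, 11, 9, 0, 7, 8, 1, 5, 4]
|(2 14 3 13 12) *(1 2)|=6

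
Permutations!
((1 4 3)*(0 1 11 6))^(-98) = (0 11 4)(1 6 3) = [11, 6, 2, 1, 0, 5, 3, 7, 8, 9, 10, 4]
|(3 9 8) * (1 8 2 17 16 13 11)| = 9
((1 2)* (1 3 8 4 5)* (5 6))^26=[0, 6, 5, 1, 3, 4, 8, 7, 2]=(1 6 8 2 5 4 3)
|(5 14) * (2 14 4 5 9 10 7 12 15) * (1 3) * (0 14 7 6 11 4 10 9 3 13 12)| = 45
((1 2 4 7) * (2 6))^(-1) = (1 7 4 2 6) = [0, 7, 6, 3, 2, 5, 1, 4]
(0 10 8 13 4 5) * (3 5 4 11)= (0 10 8 13 11 3 5)= [10, 1, 2, 5, 4, 0, 6, 7, 13, 9, 8, 3, 12, 11]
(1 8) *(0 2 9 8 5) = [2, 5, 9, 3, 4, 0, 6, 7, 1, 8] = (0 2 9 8 1 5)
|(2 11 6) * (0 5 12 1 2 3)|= 8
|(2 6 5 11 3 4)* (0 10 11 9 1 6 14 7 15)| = 36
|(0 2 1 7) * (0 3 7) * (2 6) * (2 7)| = |(0 6 7 3 2 1)| = 6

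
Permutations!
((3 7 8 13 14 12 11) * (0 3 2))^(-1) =(0 2 11 12 14 13 8 7 3) =[2, 1, 11, 0, 4, 5, 6, 3, 7, 9, 10, 12, 14, 8, 13]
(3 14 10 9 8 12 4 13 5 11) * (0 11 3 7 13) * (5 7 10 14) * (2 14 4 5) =(0 11 10 9 8 12 5 3 2 14 4)(7 13) =[11, 1, 14, 2, 0, 3, 6, 13, 12, 8, 9, 10, 5, 7, 4]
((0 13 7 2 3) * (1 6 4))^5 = (13)(1 4 6) = [0, 4, 2, 3, 6, 5, 1, 7, 8, 9, 10, 11, 12, 13]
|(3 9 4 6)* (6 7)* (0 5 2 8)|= 20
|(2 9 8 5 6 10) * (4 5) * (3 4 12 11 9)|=|(2 3 4 5 6 10)(8 12 11 9)|=12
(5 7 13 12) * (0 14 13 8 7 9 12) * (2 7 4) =(0 14 13)(2 7 8 4)(5 9 12) =[14, 1, 7, 3, 2, 9, 6, 8, 4, 12, 10, 11, 5, 0, 13]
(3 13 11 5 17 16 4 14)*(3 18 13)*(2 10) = (2 10)(4 14 18 13 11 5 17 16) = [0, 1, 10, 3, 14, 17, 6, 7, 8, 9, 2, 5, 12, 11, 18, 15, 4, 16, 13]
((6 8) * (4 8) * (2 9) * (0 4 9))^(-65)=(0 4 8 6 9 2)=[4, 1, 0, 3, 8, 5, 9, 7, 6, 2]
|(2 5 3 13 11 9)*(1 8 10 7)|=|(1 8 10 7)(2 5 3 13 11 9)|=12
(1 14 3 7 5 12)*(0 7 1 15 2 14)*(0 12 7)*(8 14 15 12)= [0, 8, 15, 1, 4, 7, 6, 5, 14, 9, 10, 11, 12, 13, 3, 2]= (1 8 14 3)(2 15)(5 7)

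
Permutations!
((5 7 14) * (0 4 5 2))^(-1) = (0 2 14 7 5 4) = [2, 1, 14, 3, 0, 4, 6, 5, 8, 9, 10, 11, 12, 13, 7]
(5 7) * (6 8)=(5 7)(6 8)=[0, 1, 2, 3, 4, 7, 8, 5, 6]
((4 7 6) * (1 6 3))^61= (1 6 4 7 3)= [0, 6, 2, 1, 7, 5, 4, 3]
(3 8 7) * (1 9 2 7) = (1 9 2 7 3 8) = [0, 9, 7, 8, 4, 5, 6, 3, 1, 2]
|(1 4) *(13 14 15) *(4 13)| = 5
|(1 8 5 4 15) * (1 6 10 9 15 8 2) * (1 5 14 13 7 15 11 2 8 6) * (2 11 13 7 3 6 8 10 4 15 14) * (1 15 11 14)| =|(15)(1 10 9 13 3 6 4 8 2 5 11 14 7)| =13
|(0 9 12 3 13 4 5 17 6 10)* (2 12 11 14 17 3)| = 28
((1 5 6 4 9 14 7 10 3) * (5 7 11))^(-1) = (1 3 10 7)(4 6 5 11 14 9) = [0, 3, 2, 10, 6, 11, 5, 1, 8, 4, 7, 14, 12, 13, 9]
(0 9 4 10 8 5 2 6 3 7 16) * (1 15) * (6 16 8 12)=(0 9 4 10 12 6 3 7 8 5 2 16)(1 15)=[9, 15, 16, 7, 10, 2, 3, 8, 5, 4, 12, 11, 6, 13, 14, 1, 0]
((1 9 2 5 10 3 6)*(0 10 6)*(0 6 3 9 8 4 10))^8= (1 6 3 5 2 9 10 4 8)= [0, 6, 9, 5, 8, 2, 3, 7, 1, 10, 4]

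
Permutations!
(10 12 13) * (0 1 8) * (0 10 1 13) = (0 13 1 8 10 12) = [13, 8, 2, 3, 4, 5, 6, 7, 10, 9, 12, 11, 0, 1]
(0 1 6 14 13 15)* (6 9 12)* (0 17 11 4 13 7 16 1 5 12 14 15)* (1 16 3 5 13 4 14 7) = (0 13)(1 9 7 3 5 12 6 15 17 11 14) = [13, 9, 2, 5, 4, 12, 15, 3, 8, 7, 10, 14, 6, 0, 1, 17, 16, 11]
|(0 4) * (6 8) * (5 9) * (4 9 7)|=|(0 9 5 7 4)(6 8)|=10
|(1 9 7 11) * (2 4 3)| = 12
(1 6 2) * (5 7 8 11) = (1 6 2)(5 7 8 11) = [0, 6, 1, 3, 4, 7, 2, 8, 11, 9, 10, 5]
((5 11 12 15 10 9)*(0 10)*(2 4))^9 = (0 9 11 15 10 5 12)(2 4) = [9, 1, 4, 3, 2, 12, 6, 7, 8, 11, 5, 15, 0, 13, 14, 10]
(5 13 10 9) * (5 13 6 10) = [0, 1, 2, 3, 4, 6, 10, 7, 8, 13, 9, 11, 12, 5] = (5 6 10 9 13)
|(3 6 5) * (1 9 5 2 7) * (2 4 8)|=|(1 9 5 3 6 4 8 2 7)|=9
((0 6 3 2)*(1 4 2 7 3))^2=[1, 2, 6, 3, 0, 5, 4, 7]=(7)(0 1 2 6 4)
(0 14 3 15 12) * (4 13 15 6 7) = (0 14 3 6 7 4 13 15 12) = [14, 1, 2, 6, 13, 5, 7, 4, 8, 9, 10, 11, 0, 15, 3, 12]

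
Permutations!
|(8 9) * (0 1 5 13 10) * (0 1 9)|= 12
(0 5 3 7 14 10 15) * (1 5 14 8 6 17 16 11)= (0 14 10 15)(1 5 3 7 8 6 17 16 11)= [14, 5, 2, 7, 4, 3, 17, 8, 6, 9, 15, 1, 12, 13, 10, 0, 11, 16]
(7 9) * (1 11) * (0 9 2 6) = (0 9 7 2 6)(1 11) = [9, 11, 6, 3, 4, 5, 0, 2, 8, 7, 10, 1]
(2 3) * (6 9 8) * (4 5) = [0, 1, 3, 2, 5, 4, 9, 7, 6, 8] = (2 3)(4 5)(6 9 8)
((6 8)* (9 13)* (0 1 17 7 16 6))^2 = (0 17 16 8 1 7 6) = [17, 7, 2, 3, 4, 5, 0, 6, 1, 9, 10, 11, 12, 13, 14, 15, 8, 16]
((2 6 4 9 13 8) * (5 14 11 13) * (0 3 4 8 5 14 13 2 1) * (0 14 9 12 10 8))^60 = (0 8 6 10 2 12 11 4 14 3 1) = [8, 0, 12, 1, 14, 5, 10, 7, 6, 9, 2, 4, 11, 13, 3]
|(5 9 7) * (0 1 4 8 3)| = 15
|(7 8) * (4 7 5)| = 4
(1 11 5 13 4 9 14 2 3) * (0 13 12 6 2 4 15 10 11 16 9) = (0 13 15 10 11 5 12 6 2 3 1 16 9 14 4) = [13, 16, 3, 1, 0, 12, 2, 7, 8, 14, 11, 5, 6, 15, 4, 10, 9]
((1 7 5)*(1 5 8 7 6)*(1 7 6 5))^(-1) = [0, 5, 2, 3, 4, 1, 8, 6, 7] = (1 5)(6 8 7)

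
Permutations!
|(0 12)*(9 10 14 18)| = |(0 12)(9 10 14 18)| = 4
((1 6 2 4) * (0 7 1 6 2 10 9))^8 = (10) = [0, 1, 2, 3, 4, 5, 6, 7, 8, 9, 10]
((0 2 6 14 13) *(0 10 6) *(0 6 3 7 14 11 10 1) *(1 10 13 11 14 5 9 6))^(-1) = (0 1 2)(3 10 13 11 14 6 9 5 7) = [1, 2, 0, 10, 4, 7, 9, 3, 8, 5, 13, 14, 12, 11, 6]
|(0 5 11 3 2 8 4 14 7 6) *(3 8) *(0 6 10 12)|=|(0 5 11 8 4 14 7 10 12)(2 3)|=18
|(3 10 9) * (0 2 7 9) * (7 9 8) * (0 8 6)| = |(0 2 9 3 10 8 7 6)| = 8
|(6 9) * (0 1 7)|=|(0 1 7)(6 9)|=6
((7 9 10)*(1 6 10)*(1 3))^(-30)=(10)=[0, 1, 2, 3, 4, 5, 6, 7, 8, 9, 10]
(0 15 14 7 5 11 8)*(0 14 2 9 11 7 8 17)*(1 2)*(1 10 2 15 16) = [16, 15, 9, 3, 4, 7, 6, 5, 14, 11, 2, 17, 12, 13, 8, 10, 1, 0] = (0 16 1 15 10 2 9 11 17)(5 7)(8 14)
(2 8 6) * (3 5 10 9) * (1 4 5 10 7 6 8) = (1 4 5 7 6 2)(3 10 9) = [0, 4, 1, 10, 5, 7, 2, 6, 8, 3, 9]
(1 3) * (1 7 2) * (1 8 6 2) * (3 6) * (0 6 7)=(0 6 2 8 3)(1 7)=[6, 7, 8, 0, 4, 5, 2, 1, 3]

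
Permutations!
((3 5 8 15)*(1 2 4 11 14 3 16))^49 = [0, 16, 1, 14, 2, 3, 6, 7, 5, 9, 10, 4, 12, 13, 11, 8, 15] = (1 16 15 8 5 3 14 11 4 2)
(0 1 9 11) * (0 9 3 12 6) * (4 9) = (0 1 3 12 6)(4 9 11) = [1, 3, 2, 12, 9, 5, 0, 7, 8, 11, 10, 4, 6]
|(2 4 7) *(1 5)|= |(1 5)(2 4 7)|= 6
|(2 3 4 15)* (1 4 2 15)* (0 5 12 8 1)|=6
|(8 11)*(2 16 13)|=6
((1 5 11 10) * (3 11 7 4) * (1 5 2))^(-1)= (1 2)(3 4 7 5 10 11)= [0, 2, 1, 4, 7, 10, 6, 5, 8, 9, 11, 3]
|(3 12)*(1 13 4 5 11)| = 10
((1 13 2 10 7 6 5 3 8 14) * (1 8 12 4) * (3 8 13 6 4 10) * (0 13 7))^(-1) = [10, 4, 13, 2, 7, 6, 1, 14, 5, 9, 12, 11, 3, 0, 8] = (0 10 12 3 2 13)(1 4 7 14 8 5 6)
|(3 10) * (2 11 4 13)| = 4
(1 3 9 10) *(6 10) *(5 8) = (1 3 9 6 10)(5 8) = [0, 3, 2, 9, 4, 8, 10, 7, 5, 6, 1]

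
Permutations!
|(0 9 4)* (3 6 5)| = 3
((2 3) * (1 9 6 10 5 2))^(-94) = (1 5 9 2 6 3 10) = [0, 5, 6, 10, 4, 9, 3, 7, 8, 2, 1]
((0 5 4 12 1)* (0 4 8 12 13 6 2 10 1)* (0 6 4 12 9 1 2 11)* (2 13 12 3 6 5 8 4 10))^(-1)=[11, 9, 2, 1, 5, 12, 3, 7, 0, 8, 13, 6, 4, 10]=(0 11 6 3 1 9 8)(4 5 12)(10 13)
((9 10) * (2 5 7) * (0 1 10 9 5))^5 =(0 2 7 5 10 1) =[2, 0, 7, 3, 4, 10, 6, 5, 8, 9, 1]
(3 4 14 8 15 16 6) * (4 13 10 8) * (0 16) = (0 16 6 3 13 10 8 15)(4 14) = [16, 1, 2, 13, 14, 5, 3, 7, 15, 9, 8, 11, 12, 10, 4, 0, 6]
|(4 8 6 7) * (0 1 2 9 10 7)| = 9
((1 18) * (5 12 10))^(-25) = [0, 18, 2, 3, 4, 10, 6, 7, 8, 9, 12, 11, 5, 13, 14, 15, 16, 17, 1] = (1 18)(5 10 12)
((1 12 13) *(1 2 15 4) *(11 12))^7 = (15) = [0, 1, 2, 3, 4, 5, 6, 7, 8, 9, 10, 11, 12, 13, 14, 15]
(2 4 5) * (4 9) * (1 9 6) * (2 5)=(1 9 4 2 6)=[0, 9, 6, 3, 2, 5, 1, 7, 8, 4]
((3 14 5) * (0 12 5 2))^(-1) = (0 2 14 3 5 12) = [2, 1, 14, 5, 4, 12, 6, 7, 8, 9, 10, 11, 0, 13, 3]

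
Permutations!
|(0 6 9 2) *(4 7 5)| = 12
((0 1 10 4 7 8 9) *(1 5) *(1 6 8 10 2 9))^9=[6, 9, 0, 3, 4, 8, 1, 7, 2, 5, 10]=(10)(0 6 1 9 5 8 2)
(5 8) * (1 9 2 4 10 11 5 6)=(1 9 2 4 10 11 5 8 6)=[0, 9, 4, 3, 10, 8, 1, 7, 6, 2, 11, 5]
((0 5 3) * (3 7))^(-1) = [3, 1, 2, 7, 4, 0, 6, 5] = (0 3 7 5)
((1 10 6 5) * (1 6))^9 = (1 10)(5 6) = [0, 10, 2, 3, 4, 6, 5, 7, 8, 9, 1]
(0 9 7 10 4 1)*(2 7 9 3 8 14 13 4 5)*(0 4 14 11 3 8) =[8, 4, 7, 0, 1, 2, 6, 10, 11, 9, 5, 3, 12, 14, 13] =(0 8 11 3)(1 4)(2 7 10 5)(13 14)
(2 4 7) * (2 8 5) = [0, 1, 4, 3, 7, 2, 6, 8, 5] = (2 4 7 8 5)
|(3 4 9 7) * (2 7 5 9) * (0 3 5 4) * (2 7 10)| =4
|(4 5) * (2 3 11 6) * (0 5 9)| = 4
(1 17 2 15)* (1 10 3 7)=[0, 17, 15, 7, 4, 5, 6, 1, 8, 9, 3, 11, 12, 13, 14, 10, 16, 2]=(1 17 2 15 10 3 7)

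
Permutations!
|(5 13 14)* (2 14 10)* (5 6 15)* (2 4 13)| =|(2 14 6 15 5)(4 13 10)| =15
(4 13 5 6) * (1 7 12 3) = [0, 7, 2, 1, 13, 6, 4, 12, 8, 9, 10, 11, 3, 5] = (1 7 12 3)(4 13 5 6)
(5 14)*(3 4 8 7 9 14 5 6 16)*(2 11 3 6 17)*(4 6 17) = (2 11 3 6 16 17)(4 8 7 9 14) = [0, 1, 11, 6, 8, 5, 16, 9, 7, 14, 10, 3, 12, 13, 4, 15, 17, 2]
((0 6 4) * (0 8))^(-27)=(0 6 4 8)=[6, 1, 2, 3, 8, 5, 4, 7, 0]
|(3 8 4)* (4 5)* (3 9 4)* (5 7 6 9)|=|(3 8 7 6 9 4 5)|=7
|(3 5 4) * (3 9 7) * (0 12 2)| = 15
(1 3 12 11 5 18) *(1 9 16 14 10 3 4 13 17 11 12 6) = (1 4 13 17 11 5 18 9 16 14 10 3 6) = [0, 4, 2, 6, 13, 18, 1, 7, 8, 16, 3, 5, 12, 17, 10, 15, 14, 11, 9]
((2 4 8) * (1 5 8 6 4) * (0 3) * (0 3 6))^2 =(0 4 6)(1 8)(2 5) =[4, 8, 5, 3, 6, 2, 0, 7, 1]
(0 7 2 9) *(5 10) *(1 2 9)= [7, 2, 1, 3, 4, 10, 6, 9, 8, 0, 5]= (0 7 9)(1 2)(5 10)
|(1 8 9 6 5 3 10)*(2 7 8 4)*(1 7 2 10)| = |(1 4 10 7 8 9 6 5 3)| = 9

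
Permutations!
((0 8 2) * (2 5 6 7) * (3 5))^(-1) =[2, 1, 7, 8, 4, 3, 5, 6, 0] =(0 2 7 6 5 3 8)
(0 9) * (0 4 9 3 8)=[3, 1, 2, 8, 9, 5, 6, 7, 0, 4]=(0 3 8)(4 9)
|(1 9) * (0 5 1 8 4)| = |(0 5 1 9 8 4)| = 6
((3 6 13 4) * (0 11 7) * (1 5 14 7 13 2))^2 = (0 13 3 2 5 7 11 4 6 1 14) = [13, 14, 5, 2, 6, 7, 1, 11, 8, 9, 10, 4, 12, 3, 0]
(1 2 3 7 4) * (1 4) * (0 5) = (0 5)(1 2 3 7) = [5, 2, 3, 7, 4, 0, 6, 1]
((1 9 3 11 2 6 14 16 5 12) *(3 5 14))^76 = (16) = [0, 1, 2, 3, 4, 5, 6, 7, 8, 9, 10, 11, 12, 13, 14, 15, 16]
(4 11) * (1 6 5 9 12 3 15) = (1 6 5 9 12 3 15)(4 11) = [0, 6, 2, 15, 11, 9, 5, 7, 8, 12, 10, 4, 3, 13, 14, 1]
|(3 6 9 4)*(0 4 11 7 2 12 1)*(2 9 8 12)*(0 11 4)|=|(1 11 7 9 4 3 6 8 12)|=9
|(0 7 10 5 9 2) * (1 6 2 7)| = |(0 1 6 2)(5 9 7 10)| = 4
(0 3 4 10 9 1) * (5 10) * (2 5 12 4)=(0 3 2 5 10 9 1)(4 12)=[3, 0, 5, 2, 12, 10, 6, 7, 8, 1, 9, 11, 4]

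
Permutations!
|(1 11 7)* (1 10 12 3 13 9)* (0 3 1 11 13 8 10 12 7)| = |(0 3 8 10 7 12 1 13 9 11)| = 10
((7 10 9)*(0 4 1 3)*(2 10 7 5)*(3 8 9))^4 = (0 9 3 8 10 1 2 4 5) = [9, 2, 4, 8, 5, 0, 6, 7, 10, 3, 1]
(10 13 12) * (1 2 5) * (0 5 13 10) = (0 5 1 2 13 12) = [5, 2, 13, 3, 4, 1, 6, 7, 8, 9, 10, 11, 0, 12]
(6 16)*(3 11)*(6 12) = [0, 1, 2, 11, 4, 5, 16, 7, 8, 9, 10, 3, 6, 13, 14, 15, 12] = (3 11)(6 16 12)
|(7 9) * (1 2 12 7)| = |(1 2 12 7 9)| = 5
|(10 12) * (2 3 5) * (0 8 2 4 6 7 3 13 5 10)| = |(0 8 2 13 5 4 6 7 3 10 12)| = 11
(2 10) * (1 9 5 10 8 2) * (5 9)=(1 5 10)(2 8)=[0, 5, 8, 3, 4, 10, 6, 7, 2, 9, 1]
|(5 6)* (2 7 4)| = |(2 7 4)(5 6)| = 6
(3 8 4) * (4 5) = (3 8 5 4) = [0, 1, 2, 8, 3, 4, 6, 7, 5]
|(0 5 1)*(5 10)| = |(0 10 5 1)| = 4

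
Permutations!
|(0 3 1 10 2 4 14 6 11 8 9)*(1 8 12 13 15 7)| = |(0 3 8 9)(1 10 2 4 14 6 11 12 13 15 7)| = 44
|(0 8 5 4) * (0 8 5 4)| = 2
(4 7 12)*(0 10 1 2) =[10, 2, 0, 3, 7, 5, 6, 12, 8, 9, 1, 11, 4] =(0 10 1 2)(4 7 12)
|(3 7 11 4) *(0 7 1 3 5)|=10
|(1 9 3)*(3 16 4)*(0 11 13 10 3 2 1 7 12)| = 35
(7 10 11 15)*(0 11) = (0 11 15 7 10) = [11, 1, 2, 3, 4, 5, 6, 10, 8, 9, 0, 15, 12, 13, 14, 7]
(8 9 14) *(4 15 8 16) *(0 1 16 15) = (0 1 16 4)(8 9 14 15) = [1, 16, 2, 3, 0, 5, 6, 7, 9, 14, 10, 11, 12, 13, 15, 8, 4]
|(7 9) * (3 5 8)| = 6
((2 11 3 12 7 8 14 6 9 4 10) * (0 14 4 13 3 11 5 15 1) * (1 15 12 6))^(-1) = (15)(0 1 14)(2 10 4 8 7 12 5)(3 13 9 6) = [1, 14, 10, 13, 8, 2, 3, 12, 7, 6, 4, 11, 5, 9, 0, 15]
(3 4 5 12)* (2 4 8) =(2 4 5 12 3 8) =[0, 1, 4, 8, 5, 12, 6, 7, 2, 9, 10, 11, 3]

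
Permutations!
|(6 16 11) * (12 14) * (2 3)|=6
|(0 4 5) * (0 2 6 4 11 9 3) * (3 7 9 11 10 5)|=14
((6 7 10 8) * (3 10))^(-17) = (3 6 10 7 8) = [0, 1, 2, 6, 4, 5, 10, 8, 3, 9, 7]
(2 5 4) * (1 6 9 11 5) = (1 6 9 11 5 4 2) = [0, 6, 1, 3, 2, 4, 9, 7, 8, 11, 10, 5]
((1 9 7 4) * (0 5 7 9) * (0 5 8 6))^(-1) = (9)(0 6 8)(1 4 7 5) = [6, 4, 2, 3, 7, 1, 8, 5, 0, 9]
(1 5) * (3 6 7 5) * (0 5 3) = (0 5 1)(3 6 7) = [5, 0, 2, 6, 4, 1, 7, 3]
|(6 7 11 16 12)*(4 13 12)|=|(4 13 12 6 7 11 16)|=7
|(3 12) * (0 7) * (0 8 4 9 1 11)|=14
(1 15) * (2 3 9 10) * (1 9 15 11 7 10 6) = (1 11 7 10 2 3 15 9 6) = [0, 11, 3, 15, 4, 5, 1, 10, 8, 6, 2, 7, 12, 13, 14, 9]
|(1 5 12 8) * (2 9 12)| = 6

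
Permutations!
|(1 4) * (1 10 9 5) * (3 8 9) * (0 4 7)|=9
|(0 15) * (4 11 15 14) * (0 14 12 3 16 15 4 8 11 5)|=10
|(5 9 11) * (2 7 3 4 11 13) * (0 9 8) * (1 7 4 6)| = |(0 9 13 2 4 11 5 8)(1 7 3 6)| = 8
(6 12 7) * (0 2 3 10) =[2, 1, 3, 10, 4, 5, 12, 6, 8, 9, 0, 11, 7] =(0 2 3 10)(6 12 7)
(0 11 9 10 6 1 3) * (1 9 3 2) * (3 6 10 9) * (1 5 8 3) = (0 11 6 1 2 5 8 3) = [11, 2, 5, 0, 4, 8, 1, 7, 3, 9, 10, 6]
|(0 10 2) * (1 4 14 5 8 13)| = |(0 10 2)(1 4 14 5 8 13)| = 6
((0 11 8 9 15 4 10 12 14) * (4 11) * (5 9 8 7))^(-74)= [4, 1, 2, 3, 10, 9, 6, 5, 8, 15, 12, 7, 14, 13, 0, 11]= (0 4 10 12 14)(5 9 15 11 7)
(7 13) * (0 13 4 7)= (0 13)(4 7)= [13, 1, 2, 3, 7, 5, 6, 4, 8, 9, 10, 11, 12, 0]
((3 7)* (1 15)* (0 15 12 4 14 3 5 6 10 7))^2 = (0 1 4 3 15 12 14)(5 10)(6 7) = [1, 4, 2, 15, 3, 10, 7, 6, 8, 9, 5, 11, 14, 13, 0, 12]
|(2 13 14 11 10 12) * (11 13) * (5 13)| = |(2 11 10 12)(5 13 14)| = 12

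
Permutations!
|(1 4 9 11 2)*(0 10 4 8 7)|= 9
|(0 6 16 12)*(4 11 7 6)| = 7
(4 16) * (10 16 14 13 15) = [0, 1, 2, 3, 14, 5, 6, 7, 8, 9, 16, 11, 12, 15, 13, 10, 4] = (4 14 13 15 10 16)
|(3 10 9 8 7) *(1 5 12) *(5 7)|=8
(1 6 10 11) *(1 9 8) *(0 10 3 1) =(0 10 11 9 8)(1 6 3) =[10, 6, 2, 1, 4, 5, 3, 7, 0, 8, 11, 9]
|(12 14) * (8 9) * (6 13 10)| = 6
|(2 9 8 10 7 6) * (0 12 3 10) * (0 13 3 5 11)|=|(0 12 5 11)(2 9 8 13 3 10 7 6)|=8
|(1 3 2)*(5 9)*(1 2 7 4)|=4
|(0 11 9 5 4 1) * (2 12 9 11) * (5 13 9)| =|(0 2 12 5 4 1)(9 13)| =6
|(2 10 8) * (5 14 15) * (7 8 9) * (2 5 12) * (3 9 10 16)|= |(2 16 3 9 7 8 5 14 15 12)|= 10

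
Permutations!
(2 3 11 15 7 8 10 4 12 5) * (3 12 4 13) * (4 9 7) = (2 12 5)(3 11 15 4 9 7 8 10 13) = [0, 1, 12, 11, 9, 2, 6, 8, 10, 7, 13, 15, 5, 3, 14, 4]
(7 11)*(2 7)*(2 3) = (2 7 11 3) = [0, 1, 7, 2, 4, 5, 6, 11, 8, 9, 10, 3]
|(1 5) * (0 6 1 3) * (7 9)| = 10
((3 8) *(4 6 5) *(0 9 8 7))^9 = (0 7 3 8 9) = [7, 1, 2, 8, 4, 5, 6, 3, 9, 0]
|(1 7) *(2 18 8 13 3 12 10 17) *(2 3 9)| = |(1 7)(2 18 8 13 9)(3 12 10 17)| = 20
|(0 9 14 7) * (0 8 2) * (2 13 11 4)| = 9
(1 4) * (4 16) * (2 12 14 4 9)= (1 16 9 2 12 14 4)= [0, 16, 12, 3, 1, 5, 6, 7, 8, 2, 10, 11, 14, 13, 4, 15, 9]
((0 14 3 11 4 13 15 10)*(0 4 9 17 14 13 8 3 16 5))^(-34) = [8, 1, 2, 16, 17, 4, 6, 7, 14, 0, 9, 5, 12, 3, 15, 11, 10, 13] = (0 8 14 15 11 5 4 17 13 3 16 10 9)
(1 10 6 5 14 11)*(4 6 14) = (1 10 14 11)(4 6 5) = [0, 10, 2, 3, 6, 4, 5, 7, 8, 9, 14, 1, 12, 13, 11]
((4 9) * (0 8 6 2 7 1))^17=(0 1 7 2 6 8)(4 9)=[1, 7, 6, 3, 9, 5, 8, 2, 0, 4]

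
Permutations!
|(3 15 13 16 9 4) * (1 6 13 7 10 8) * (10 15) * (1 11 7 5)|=13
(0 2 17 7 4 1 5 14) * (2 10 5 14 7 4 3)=(0 10 5 7 3 2 17 4 1 14)=[10, 14, 17, 2, 1, 7, 6, 3, 8, 9, 5, 11, 12, 13, 0, 15, 16, 4]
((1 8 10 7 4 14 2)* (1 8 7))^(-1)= [0, 10, 14, 3, 7, 5, 6, 1, 2, 9, 8, 11, 12, 13, 4]= (1 10 8 2 14 4 7)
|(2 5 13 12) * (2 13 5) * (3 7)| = 2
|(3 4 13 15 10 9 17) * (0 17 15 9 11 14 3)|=8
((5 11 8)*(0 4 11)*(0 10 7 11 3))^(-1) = (0 3 4)(5 8 11 7 10) = [3, 1, 2, 4, 0, 8, 6, 10, 11, 9, 5, 7]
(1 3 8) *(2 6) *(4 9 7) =(1 3 8)(2 6)(4 9 7) =[0, 3, 6, 8, 9, 5, 2, 4, 1, 7]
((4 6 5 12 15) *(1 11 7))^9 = (4 15 12 5 6) = [0, 1, 2, 3, 15, 6, 4, 7, 8, 9, 10, 11, 5, 13, 14, 12]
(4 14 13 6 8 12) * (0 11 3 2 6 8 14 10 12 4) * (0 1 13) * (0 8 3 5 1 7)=(0 11 5 1 13 3 2 6 14 8 4 10 12 7)=[11, 13, 6, 2, 10, 1, 14, 0, 4, 9, 12, 5, 7, 3, 8]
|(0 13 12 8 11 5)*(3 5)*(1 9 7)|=21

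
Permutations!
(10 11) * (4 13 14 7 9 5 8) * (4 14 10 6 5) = (4 13 10 11 6 5 8 14 7 9) = [0, 1, 2, 3, 13, 8, 5, 9, 14, 4, 11, 6, 12, 10, 7]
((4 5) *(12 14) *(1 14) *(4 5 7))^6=(14)=[0, 1, 2, 3, 4, 5, 6, 7, 8, 9, 10, 11, 12, 13, 14]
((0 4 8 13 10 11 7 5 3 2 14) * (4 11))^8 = (0 11 7 5 3 2 14) = [11, 1, 14, 2, 4, 3, 6, 5, 8, 9, 10, 7, 12, 13, 0]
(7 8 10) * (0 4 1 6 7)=[4, 6, 2, 3, 1, 5, 7, 8, 10, 9, 0]=(0 4 1 6 7 8 10)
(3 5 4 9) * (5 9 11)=(3 9)(4 11 5)=[0, 1, 2, 9, 11, 4, 6, 7, 8, 3, 10, 5]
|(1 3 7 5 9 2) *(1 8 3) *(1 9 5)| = 6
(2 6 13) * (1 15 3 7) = [0, 15, 6, 7, 4, 5, 13, 1, 8, 9, 10, 11, 12, 2, 14, 3] = (1 15 3 7)(2 6 13)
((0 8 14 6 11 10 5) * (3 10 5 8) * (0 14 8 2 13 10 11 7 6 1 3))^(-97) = [0, 5, 10, 14, 4, 3, 7, 6, 8, 9, 13, 1, 12, 2, 11] = (1 5 3 14 11)(2 10 13)(6 7)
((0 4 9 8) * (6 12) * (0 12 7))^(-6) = (0 4 9 8 12 6 7) = [4, 1, 2, 3, 9, 5, 7, 0, 12, 8, 10, 11, 6]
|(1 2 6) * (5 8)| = |(1 2 6)(5 8)| = 6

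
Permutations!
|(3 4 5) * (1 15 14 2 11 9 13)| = |(1 15 14 2 11 9 13)(3 4 5)| = 21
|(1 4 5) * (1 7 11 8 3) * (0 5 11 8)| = |(0 5 7 8 3 1 4 11)| = 8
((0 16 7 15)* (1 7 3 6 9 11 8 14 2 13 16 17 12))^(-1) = [15, 12, 14, 16, 4, 5, 3, 1, 11, 6, 10, 9, 17, 2, 8, 7, 13, 0] = (0 15 7 1 12 17)(2 14 8 11 9 6 3 16 13)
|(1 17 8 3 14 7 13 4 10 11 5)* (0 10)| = |(0 10 11 5 1 17 8 3 14 7 13 4)| = 12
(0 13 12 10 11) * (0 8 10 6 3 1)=[13, 0, 2, 1, 4, 5, 3, 7, 10, 9, 11, 8, 6, 12]=(0 13 12 6 3 1)(8 10 11)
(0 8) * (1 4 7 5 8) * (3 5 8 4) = (0 1 3 5 4 7 8) = [1, 3, 2, 5, 7, 4, 6, 8, 0]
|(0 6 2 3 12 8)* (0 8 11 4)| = 7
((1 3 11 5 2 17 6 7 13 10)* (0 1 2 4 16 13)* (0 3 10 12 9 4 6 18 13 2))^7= (0 1 10)(2 16 4 9 12 13 18 17)(3 5 7 11 6)= [1, 10, 16, 5, 9, 7, 3, 11, 8, 12, 0, 6, 13, 18, 14, 15, 4, 2, 17]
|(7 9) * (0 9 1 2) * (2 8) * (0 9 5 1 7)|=|(0 5 1 8 2 9)|=6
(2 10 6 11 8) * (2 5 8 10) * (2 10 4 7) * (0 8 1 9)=(0 8 5 1 9)(2 10 6 11 4 7)=[8, 9, 10, 3, 7, 1, 11, 2, 5, 0, 6, 4]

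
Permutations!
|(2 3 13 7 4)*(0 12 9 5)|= |(0 12 9 5)(2 3 13 7 4)|= 20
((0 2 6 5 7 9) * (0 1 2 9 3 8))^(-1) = [8, 9, 1, 7, 4, 6, 2, 5, 3, 0] = (0 8 3 7 5 6 2 1 9)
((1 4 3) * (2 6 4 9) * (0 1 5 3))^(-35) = (0 1 9 2 6 4)(3 5) = [1, 9, 6, 5, 0, 3, 4, 7, 8, 2]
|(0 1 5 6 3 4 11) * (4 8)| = |(0 1 5 6 3 8 4 11)| = 8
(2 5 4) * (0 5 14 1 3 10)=[5, 3, 14, 10, 2, 4, 6, 7, 8, 9, 0, 11, 12, 13, 1]=(0 5 4 2 14 1 3 10)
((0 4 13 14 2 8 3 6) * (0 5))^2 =[13, 1, 3, 5, 14, 4, 0, 7, 6, 9, 10, 11, 12, 2, 8] =(0 13 2 3 5 4 14 8 6)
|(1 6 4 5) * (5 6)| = 2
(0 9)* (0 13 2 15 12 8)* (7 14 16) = (0 9 13 2 15 12 8)(7 14 16) = [9, 1, 15, 3, 4, 5, 6, 14, 0, 13, 10, 11, 8, 2, 16, 12, 7]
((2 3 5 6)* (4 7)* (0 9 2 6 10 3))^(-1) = (0 2 9)(3 10 5)(4 7) = [2, 1, 9, 10, 7, 3, 6, 4, 8, 0, 5]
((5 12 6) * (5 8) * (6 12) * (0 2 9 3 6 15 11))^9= (15)= [0, 1, 2, 3, 4, 5, 6, 7, 8, 9, 10, 11, 12, 13, 14, 15]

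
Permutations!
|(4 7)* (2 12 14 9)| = |(2 12 14 9)(4 7)| = 4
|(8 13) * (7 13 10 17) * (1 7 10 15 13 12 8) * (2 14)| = 6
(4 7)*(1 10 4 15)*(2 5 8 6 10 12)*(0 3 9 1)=(0 3 9 1 12 2 5 8 6 10 4 7 15)=[3, 12, 5, 9, 7, 8, 10, 15, 6, 1, 4, 11, 2, 13, 14, 0]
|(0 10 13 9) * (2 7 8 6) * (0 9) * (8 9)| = 15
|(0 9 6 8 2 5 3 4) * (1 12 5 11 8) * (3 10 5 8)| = 10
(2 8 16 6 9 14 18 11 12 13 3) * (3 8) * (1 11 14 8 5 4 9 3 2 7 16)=(1 11 12 13 5 4 9 8)(3 7 16 6)(14 18)=[0, 11, 2, 7, 9, 4, 3, 16, 1, 8, 10, 12, 13, 5, 18, 15, 6, 17, 14]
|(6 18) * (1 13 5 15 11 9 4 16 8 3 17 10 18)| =|(1 13 5 15 11 9 4 16 8 3 17 10 18 6)| =14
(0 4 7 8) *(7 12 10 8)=(0 4 12 10 8)=[4, 1, 2, 3, 12, 5, 6, 7, 0, 9, 8, 11, 10]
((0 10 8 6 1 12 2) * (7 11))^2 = (0 8 1 2 10 6 12) = [8, 2, 10, 3, 4, 5, 12, 7, 1, 9, 6, 11, 0]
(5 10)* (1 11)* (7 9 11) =(1 7 9 11)(5 10) =[0, 7, 2, 3, 4, 10, 6, 9, 8, 11, 5, 1]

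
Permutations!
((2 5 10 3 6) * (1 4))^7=(1 4)(2 10 6 5 3)=[0, 4, 10, 2, 1, 3, 5, 7, 8, 9, 6]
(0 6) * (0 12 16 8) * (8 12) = (0 6 8)(12 16) = [6, 1, 2, 3, 4, 5, 8, 7, 0, 9, 10, 11, 16, 13, 14, 15, 12]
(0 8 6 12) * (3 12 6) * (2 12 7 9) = (0 8 3 7 9 2 12) = [8, 1, 12, 7, 4, 5, 6, 9, 3, 2, 10, 11, 0]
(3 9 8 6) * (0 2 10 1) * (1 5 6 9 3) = [2, 0, 10, 3, 4, 6, 1, 7, 9, 8, 5] = (0 2 10 5 6 1)(8 9)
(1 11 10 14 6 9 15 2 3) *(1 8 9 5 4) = (1 11 10 14 6 5 4)(2 3 8 9 15) = [0, 11, 3, 8, 1, 4, 5, 7, 9, 15, 14, 10, 12, 13, 6, 2]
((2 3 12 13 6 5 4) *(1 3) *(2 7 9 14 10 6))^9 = (1 2 13 12 3)(4 9 10 5 7 14 6) = [0, 2, 13, 1, 9, 7, 4, 14, 8, 10, 5, 11, 3, 12, 6]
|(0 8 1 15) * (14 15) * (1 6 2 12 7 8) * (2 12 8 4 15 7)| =12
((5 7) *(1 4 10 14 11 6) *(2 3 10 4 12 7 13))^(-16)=(1 3 12 10 7 14 5 11 13 6 2)=[0, 3, 1, 12, 4, 11, 2, 14, 8, 9, 7, 13, 10, 6, 5]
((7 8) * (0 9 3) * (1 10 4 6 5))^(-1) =(0 3 9)(1 5 6 4 10)(7 8) =[3, 5, 2, 9, 10, 6, 4, 8, 7, 0, 1]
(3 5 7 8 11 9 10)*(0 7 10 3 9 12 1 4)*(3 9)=(0 7 8 11 12 1 4)(3 5 10)=[7, 4, 2, 5, 0, 10, 6, 8, 11, 9, 3, 12, 1]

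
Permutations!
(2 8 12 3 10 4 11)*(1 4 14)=(1 4 11 2 8 12 3 10 14)=[0, 4, 8, 10, 11, 5, 6, 7, 12, 9, 14, 2, 3, 13, 1]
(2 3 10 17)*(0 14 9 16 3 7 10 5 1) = [14, 0, 7, 5, 4, 1, 6, 10, 8, 16, 17, 11, 12, 13, 9, 15, 3, 2] = (0 14 9 16 3 5 1)(2 7 10 17)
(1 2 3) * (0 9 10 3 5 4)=(0 9 10 3 1 2 5 4)=[9, 2, 5, 1, 0, 4, 6, 7, 8, 10, 3]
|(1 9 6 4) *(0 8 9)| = 6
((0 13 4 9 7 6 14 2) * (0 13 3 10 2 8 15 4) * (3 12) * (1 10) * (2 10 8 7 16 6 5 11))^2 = (0 3 8 4 16 14 5 2)(1 15 9 6 7 11 13 12) = [3, 15, 0, 8, 16, 2, 7, 11, 4, 6, 10, 13, 1, 12, 5, 9, 14]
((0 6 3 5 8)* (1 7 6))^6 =(0 8 5 3 6 7 1) =[8, 0, 2, 6, 4, 3, 7, 1, 5]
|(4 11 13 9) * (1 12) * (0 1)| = 12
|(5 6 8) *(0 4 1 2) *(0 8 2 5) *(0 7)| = |(0 4 1 5 6 2 8 7)| = 8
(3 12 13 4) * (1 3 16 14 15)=(1 3 12 13 4 16 14 15)=[0, 3, 2, 12, 16, 5, 6, 7, 8, 9, 10, 11, 13, 4, 15, 1, 14]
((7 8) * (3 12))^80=[0, 1, 2, 3, 4, 5, 6, 7, 8, 9, 10, 11, 12]=(12)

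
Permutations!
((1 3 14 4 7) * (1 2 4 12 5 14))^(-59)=(1 3)(2 4 7)(5 14 12)=[0, 3, 4, 1, 7, 14, 6, 2, 8, 9, 10, 11, 5, 13, 12]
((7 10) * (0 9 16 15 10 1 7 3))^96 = (16) = [0, 1, 2, 3, 4, 5, 6, 7, 8, 9, 10, 11, 12, 13, 14, 15, 16]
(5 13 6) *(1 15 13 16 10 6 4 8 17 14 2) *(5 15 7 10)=(1 7 10 6 15 13 4 8 17 14 2)(5 16)=[0, 7, 1, 3, 8, 16, 15, 10, 17, 9, 6, 11, 12, 4, 2, 13, 5, 14]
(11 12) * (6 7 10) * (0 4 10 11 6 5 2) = (0 4 10 5 2)(6 7 11 12) = [4, 1, 0, 3, 10, 2, 7, 11, 8, 9, 5, 12, 6]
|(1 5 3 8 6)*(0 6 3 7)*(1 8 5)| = |(0 6 8 3 5 7)| = 6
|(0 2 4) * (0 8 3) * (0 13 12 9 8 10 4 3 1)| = |(0 2 3 13 12 9 8 1)(4 10)| = 8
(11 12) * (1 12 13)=(1 12 11 13)=[0, 12, 2, 3, 4, 5, 6, 7, 8, 9, 10, 13, 11, 1]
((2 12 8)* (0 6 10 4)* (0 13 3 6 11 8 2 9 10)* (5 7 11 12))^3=[5, 1, 11, 12, 6, 8, 2, 9, 4, 13, 3, 10, 7, 0]=(0 5 8 4 6 2 11 10 3 12 7 9 13)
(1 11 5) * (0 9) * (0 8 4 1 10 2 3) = (0 9 8 4 1 11 5 10 2 3) = [9, 11, 3, 0, 1, 10, 6, 7, 4, 8, 2, 5]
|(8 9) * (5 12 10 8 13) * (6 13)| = 7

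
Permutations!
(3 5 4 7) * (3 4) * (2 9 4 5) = [0, 1, 9, 2, 7, 3, 6, 5, 8, 4] = (2 9 4 7 5 3)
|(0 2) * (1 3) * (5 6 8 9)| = 4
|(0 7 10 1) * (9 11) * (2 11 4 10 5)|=|(0 7 5 2 11 9 4 10 1)|=9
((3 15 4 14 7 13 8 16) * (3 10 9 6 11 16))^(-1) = [0, 1, 2, 8, 15, 5, 9, 14, 13, 10, 16, 6, 12, 7, 4, 3, 11] = (3 8 13 7 14 4 15)(6 9 10 16 11)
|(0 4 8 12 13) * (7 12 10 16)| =8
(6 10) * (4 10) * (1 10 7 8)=(1 10 6 4 7 8)=[0, 10, 2, 3, 7, 5, 4, 8, 1, 9, 6]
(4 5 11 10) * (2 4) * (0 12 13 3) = (0 12 13 3)(2 4 5 11 10) = [12, 1, 4, 0, 5, 11, 6, 7, 8, 9, 2, 10, 13, 3]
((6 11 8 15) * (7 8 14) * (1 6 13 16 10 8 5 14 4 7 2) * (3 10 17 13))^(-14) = (1 11 7 14)(2 6 4 5)(3 8)(10 15)(13 16 17) = [0, 11, 6, 8, 5, 2, 4, 14, 3, 9, 15, 7, 12, 16, 1, 10, 17, 13]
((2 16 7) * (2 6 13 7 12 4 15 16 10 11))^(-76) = (16)(2 11 10)(6 7 13) = [0, 1, 11, 3, 4, 5, 7, 13, 8, 9, 2, 10, 12, 6, 14, 15, 16]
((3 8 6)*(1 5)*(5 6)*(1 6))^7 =(3 6 5 8) =[0, 1, 2, 6, 4, 8, 5, 7, 3]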